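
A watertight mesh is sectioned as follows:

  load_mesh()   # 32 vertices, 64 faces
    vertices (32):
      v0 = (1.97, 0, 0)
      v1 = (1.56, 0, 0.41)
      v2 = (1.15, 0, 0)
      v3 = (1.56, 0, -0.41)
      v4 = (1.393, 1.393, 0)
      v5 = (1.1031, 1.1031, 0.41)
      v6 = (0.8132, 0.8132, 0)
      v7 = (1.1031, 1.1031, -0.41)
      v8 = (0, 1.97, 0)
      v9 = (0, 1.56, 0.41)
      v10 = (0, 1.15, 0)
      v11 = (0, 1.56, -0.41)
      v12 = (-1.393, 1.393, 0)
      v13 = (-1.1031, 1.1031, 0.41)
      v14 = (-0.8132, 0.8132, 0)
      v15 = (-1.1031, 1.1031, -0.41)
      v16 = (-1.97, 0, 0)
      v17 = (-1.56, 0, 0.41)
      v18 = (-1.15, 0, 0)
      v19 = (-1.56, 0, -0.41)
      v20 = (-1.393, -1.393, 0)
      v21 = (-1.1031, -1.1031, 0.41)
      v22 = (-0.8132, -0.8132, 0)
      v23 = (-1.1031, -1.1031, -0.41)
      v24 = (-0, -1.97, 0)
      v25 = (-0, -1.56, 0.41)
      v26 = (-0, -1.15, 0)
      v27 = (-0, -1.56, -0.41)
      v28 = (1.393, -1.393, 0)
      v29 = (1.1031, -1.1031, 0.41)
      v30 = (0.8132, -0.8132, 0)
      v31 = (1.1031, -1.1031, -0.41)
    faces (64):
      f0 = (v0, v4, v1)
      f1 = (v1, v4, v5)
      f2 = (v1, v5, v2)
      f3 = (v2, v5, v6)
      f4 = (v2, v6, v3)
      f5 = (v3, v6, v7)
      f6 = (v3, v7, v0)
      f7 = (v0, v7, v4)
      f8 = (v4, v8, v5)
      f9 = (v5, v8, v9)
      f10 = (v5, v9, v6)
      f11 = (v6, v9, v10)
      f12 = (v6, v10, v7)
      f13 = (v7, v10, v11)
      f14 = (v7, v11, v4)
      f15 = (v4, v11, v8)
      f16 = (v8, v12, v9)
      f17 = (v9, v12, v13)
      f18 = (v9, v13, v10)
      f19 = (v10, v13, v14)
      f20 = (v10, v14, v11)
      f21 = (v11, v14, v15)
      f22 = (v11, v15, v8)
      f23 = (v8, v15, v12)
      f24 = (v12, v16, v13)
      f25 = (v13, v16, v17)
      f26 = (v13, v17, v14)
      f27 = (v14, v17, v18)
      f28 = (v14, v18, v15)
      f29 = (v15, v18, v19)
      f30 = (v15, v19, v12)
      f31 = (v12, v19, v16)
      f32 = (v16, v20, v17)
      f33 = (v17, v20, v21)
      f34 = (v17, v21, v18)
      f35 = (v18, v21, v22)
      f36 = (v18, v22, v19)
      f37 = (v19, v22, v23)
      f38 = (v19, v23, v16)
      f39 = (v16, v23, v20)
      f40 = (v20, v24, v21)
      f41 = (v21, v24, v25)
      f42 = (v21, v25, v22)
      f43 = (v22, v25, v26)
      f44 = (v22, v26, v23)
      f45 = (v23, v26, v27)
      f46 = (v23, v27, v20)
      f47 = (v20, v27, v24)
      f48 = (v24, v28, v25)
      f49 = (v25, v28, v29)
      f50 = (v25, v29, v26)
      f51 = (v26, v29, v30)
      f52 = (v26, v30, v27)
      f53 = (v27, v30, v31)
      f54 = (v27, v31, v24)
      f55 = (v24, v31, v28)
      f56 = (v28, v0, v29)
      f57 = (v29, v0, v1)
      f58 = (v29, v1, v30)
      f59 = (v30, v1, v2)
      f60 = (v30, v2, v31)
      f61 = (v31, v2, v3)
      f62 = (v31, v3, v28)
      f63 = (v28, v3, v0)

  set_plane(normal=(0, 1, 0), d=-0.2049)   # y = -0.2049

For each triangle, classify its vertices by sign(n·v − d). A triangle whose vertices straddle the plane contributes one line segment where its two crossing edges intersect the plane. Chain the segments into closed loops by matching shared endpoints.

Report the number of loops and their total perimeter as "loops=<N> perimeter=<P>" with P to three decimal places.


Straddling triangles (16 of 64):
  (v16,v20,v17) [+-+] → (-1.88513, -0.2049, 0)–(-1.53544, -0.2049, 0.349692)  len=0.4945
  (v17,v20,v21) [+--] → (-1.53544, -0.2049, 0.349692)–(-1.47513, -0.2049, 0.41)  len=0.0853
  (v17,v21,v18) [+-+] → (-1.47513, -0.2049, 0.41)–(-1.14129, -0.2049, 0.0761572)  len=0.4721
  (v18,v21,v22) [+--] → (-1.14129, -0.2049, 0.0761572)–(-1.06514, -0.2049, 0)  len=0.1077
  (v18,v22,v19) [+-+] → (-1.06514, -0.2049, 0)–(-1.37183, -0.2049, -0.306693)  len=0.4337
  (v19,v22,v23) [+--] → (-1.37183, -0.2049, -0.306693)–(-1.47513, -0.2049, -0.41)  len=0.1461
  (v19,v23,v16) [+-+] → (-1.47513, -0.2049, -0.41)–(-1.80897, -0.2049, -0.0761572)  len=0.4721
  (v16,v23,v20) [+--] → (-1.80897, -0.2049, -0.0761572)–(-1.88513, -0.2049, 0)  len=0.1077
  (v28,v0,v29) [-+-] → (1.88513, -0.2049, 0)–(1.80897, -0.2049, 0.0761572)  len=0.1077
  (v29,v0,v1) [-++] → (1.80897, -0.2049, 0.0761572)–(1.47513, -0.2049, 0.41)  len=0.4721
  (v29,v1,v30) [-+-] → (1.47513, -0.2049, 0.41)–(1.37183, -0.2049, 0.306693)  len=0.1461
  (v30,v1,v2) [-++] → (1.37183, -0.2049, 0.306693)–(1.06514, -0.2049, 0)  len=0.4337
  (v30,v2,v31) [-+-] → (1.06514, -0.2049, 0)–(1.14129, -0.2049, -0.0761572)  len=0.1077
  (v31,v2,v3) [-++] → (1.14129, -0.2049, -0.0761572)–(1.47513, -0.2049, -0.41)  len=0.4721
  (v31,v3,v28) [-+-] → (1.47513, -0.2049, -0.41)–(1.53544, -0.2049, -0.349692)  len=0.0853
  (v28,v3,v0) [-++] → (1.53544, -0.2049, -0.349692)–(1.88513, -0.2049, 0)  len=0.4945

Chained into 2 loop(s):
  loop 1: 8 segments, perimeter = 2.3193
  loop 2: 8 segments, perimeter = 2.3193
Total perimeter = 4.639

loops=2 perimeter=4.639


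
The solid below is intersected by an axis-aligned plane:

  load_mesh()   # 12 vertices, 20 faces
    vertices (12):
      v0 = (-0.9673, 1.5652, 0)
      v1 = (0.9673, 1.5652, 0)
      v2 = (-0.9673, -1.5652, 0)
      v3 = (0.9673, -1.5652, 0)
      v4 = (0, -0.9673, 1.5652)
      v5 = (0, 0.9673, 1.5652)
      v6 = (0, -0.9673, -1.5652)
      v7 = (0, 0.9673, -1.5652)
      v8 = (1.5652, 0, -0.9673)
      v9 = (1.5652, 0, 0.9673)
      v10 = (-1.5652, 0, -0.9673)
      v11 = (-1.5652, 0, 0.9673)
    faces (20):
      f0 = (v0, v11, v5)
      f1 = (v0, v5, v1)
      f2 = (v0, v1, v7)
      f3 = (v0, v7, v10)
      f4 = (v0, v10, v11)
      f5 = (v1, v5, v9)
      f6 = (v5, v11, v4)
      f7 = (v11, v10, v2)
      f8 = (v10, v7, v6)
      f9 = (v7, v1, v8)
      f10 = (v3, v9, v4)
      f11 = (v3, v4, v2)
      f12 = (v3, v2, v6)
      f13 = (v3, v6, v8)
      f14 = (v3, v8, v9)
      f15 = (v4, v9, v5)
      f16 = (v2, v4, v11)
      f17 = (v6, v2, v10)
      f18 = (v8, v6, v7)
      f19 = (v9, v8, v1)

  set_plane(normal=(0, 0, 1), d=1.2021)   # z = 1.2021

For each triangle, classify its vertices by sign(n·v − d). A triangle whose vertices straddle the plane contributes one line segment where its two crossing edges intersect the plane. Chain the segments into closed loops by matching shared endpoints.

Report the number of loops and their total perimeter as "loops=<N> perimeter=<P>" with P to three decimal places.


Straddling triangles (8 of 20):
  (v0,v11,v5) [--+] → (-0.950534, 0.379866, 1.2021)–(-0.224397, 1.106, 1.2021)  len=1.0269
  (v0,v5,v1) [-+-] → (-0.224397, 1.106, 1.2021)–(0.224397, 1.106, 1.2021)  len=0.4488
  (v1,v5,v9) [-+-] → (0.224397, 1.106, 1.2021)–(0.950534, 0.379866, 1.2021)  len=1.0269
  (v5,v11,v4) [+-+] → (-0.950534, 0.379866, 1.2021)–(-0.950534, -0.379866, 1.2021)  len=0.7597
  (v3,v9,v4) [--+] → (0.950534, -0.379866, 1.2021)–(0.224397, -1.106, 1.2021)  len=1.0269
  (v3,v4,v2) [-+-] → (0.224397, -1.106, 1.2021)–(-0.224397, -1.106, 1.2021)  len=0.4488
  (v4,v9,v5) [+-+] → (0.950534, -0.379866, 1.2021)–(0.950534, 0.379866, 1.2021)  len=0.7597
  (v2,v4,v11) [-+-] → (-0.224397, -1.106, 1.2021)–(-0.950534, -0.379866, 1.2021)  len=1.0269

Chained into 1 loop(s):
  loop 1: 8 segments, perimeter = 6.5247
Total perimeter = 6.525

loops=1 perimeter=6.525


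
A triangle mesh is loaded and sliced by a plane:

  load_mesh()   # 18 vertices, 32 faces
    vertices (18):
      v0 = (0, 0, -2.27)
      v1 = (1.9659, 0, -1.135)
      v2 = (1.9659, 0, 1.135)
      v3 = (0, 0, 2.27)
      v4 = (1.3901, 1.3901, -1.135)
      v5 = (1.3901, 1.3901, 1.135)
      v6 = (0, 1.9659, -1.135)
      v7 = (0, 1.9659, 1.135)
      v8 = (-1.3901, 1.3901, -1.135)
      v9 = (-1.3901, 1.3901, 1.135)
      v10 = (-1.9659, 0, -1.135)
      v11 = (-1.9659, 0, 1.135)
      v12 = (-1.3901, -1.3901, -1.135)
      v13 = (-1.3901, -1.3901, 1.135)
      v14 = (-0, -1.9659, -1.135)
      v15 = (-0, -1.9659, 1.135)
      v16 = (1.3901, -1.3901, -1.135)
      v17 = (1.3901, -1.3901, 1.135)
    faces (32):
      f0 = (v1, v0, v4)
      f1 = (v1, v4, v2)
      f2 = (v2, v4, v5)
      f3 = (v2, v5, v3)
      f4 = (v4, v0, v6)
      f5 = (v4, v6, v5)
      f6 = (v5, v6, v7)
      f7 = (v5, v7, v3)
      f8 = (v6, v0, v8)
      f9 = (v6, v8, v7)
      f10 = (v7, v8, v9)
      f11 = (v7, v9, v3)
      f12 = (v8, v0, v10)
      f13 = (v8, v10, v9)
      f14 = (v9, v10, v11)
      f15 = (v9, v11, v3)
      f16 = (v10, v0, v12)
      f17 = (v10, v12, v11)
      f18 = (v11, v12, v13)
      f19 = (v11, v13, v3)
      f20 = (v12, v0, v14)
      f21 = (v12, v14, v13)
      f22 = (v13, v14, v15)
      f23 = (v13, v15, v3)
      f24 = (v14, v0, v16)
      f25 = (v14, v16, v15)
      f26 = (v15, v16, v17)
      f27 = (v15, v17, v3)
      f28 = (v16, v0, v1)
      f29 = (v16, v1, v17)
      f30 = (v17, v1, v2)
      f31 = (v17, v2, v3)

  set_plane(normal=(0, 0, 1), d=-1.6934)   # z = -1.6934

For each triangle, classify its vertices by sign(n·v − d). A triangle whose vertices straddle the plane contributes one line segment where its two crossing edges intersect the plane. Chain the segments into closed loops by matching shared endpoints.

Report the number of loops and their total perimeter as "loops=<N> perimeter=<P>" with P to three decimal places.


loops=1 perimeter=6.115

Straddling triangles (8 of 32):
  (v1,v0,v4) [+-+] → (0.998712, 0, -1.6934)–(0.706195, 0.706195, -1.6934)  len=0.7644
  (v4,v0,v6) [+-+] → (0.706195, 0.706195, -1.6934)–(0, 0.998712, -1.6934)  len=0.7644
  (v6,v0,v8) [+-+] → (0, 0.998712, -1.6934)–(-0.706195, 0.706195, -1.6934)  len=0.7644
  (v8,v0,v10) [+-+] → (-0.706195, 0.706195, -1.6934)–(-0.998712, 0, -1.6934)  len=0.7644
  (v10,v0,v12) [+-+] → (-0.998712, 0, -1.6934)–(-0.706195, -0.706195, -1.6934)  len=0.7644
  (v12,v0,v14) [+-+] → (-0.706195, -0.706195, -1.6934)–(0, -0.998712, -1.6934)  len=0.7644
  (v14,v0,v16) [+-+] → (0, -0.998712, -1.6934)–(0.706195, -0.706195, -1.6934)  len=0.7644
  (v16,v0,v1) [+-+] → (0.706195, -0.706195, -1.6934)–(0.998712, 0, -1.6934)  len=0.7644

Chained into 1 loop(s):
  loop 1: 8 segments, perimeter = 6.1150
Total perimeter = 6.115


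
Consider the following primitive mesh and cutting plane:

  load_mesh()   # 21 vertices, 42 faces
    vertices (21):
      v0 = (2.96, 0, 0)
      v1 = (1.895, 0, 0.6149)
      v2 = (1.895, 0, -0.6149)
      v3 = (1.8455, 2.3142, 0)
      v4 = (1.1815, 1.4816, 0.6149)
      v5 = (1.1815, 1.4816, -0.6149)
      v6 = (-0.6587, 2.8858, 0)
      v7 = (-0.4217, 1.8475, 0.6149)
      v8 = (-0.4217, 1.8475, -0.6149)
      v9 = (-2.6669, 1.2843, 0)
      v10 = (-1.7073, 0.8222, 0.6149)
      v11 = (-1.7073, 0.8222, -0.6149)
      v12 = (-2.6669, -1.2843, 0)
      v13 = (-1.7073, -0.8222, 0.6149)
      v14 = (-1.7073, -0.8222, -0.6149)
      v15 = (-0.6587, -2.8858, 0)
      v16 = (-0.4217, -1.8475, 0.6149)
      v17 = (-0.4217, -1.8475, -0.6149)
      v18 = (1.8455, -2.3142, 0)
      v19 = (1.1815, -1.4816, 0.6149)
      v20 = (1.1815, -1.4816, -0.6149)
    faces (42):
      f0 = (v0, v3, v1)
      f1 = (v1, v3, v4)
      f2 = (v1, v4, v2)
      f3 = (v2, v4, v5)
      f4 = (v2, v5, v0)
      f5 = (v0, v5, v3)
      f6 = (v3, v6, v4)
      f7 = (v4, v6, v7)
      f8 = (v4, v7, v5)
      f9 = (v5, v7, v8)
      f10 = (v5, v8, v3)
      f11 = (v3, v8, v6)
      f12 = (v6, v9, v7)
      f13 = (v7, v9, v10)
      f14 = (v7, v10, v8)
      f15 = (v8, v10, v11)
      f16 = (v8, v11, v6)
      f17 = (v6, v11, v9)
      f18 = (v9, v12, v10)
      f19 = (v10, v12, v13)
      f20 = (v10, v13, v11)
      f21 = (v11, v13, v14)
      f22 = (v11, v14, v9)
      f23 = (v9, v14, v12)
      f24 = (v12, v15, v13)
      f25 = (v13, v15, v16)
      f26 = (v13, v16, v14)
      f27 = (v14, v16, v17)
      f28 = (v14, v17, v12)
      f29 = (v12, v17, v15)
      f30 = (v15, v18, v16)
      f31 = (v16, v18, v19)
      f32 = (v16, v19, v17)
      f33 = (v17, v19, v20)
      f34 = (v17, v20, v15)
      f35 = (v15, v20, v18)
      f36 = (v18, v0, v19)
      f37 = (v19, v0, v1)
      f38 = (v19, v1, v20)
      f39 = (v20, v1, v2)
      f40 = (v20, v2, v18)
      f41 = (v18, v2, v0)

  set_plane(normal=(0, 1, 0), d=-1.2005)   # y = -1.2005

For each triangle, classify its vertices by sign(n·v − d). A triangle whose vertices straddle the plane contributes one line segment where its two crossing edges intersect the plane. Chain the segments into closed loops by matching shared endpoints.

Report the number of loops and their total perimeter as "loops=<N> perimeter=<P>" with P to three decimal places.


loops=2 perimeter=8.046

Straddling triangles (14 of 42):
  (v9,v12,v10) [+-+] → (-2.6669, -1.2005, 0)–(-2.62873, -1.2005, 0.0244617)  len=0.0453
  (v10,v12,v13) [+-+] → (-2.62873, -1.2005, 0.0244617)–(-2.49288, -1.2005, 0.11151)  len=0.1613
  (v9,v14,v12) [++-] → (-2.49288, -1.2005, -0.11151)–(-2.6669, -1.2005, 0)  len=0.2067
  (v12,v15,v13) [--+] → (-1.51507, -1.2005, 0.502176)–(-2.49288, -1.2005, 0.11151)  len=1.0530
  (v13,v15,v16) [+--] → (-1.51507, -1.2005, 0.502176)–(-1.23296, -1.2005, 0.6149)  len=0.3038
  (v13,v16,v14) [+-+] → (-1.23296, -1.2005, 0.6149)–(-1.23296, -1.2005, -0.161147)  len=0.7760
  (v14,v16,v17) [+--] → (-1.23296, -1.2005, -0.161147)–(-1.23296, -1.2005, -0.6149)  len=0.4538
  (v14,v17,v12) [+--] → (-1.23296, -1.2005, -0.6149)–(-2.49288, -1.2005, -0.11151)  len=1.3568
  (v18,v0,v19) [-+-] → (2.38185, -1.2005, 0)–(1.51893, -1.2005, 0.498237)  len=0.9964
  (v19,v0,v1) [-++] → (1.51893, -1.2005, 0.498237)–(1.31687, -1.2005, 0.6149)  len=0.2333
  (v19,v1,v20) [-+-] → (1.31687, -1.2005, 0.6149)–(1.31687, -1.2005, -0.381573)  len=0.9965
  (v20,v1,v2) [-++] → (1.31687, -1.2005, -0.381573)–(1.31687, -1.2005, -0.6149)  len=0.2333
  (v20,v2,v18) [-+-] → (1.31687, -1.2005, -0.6149)–(1.86932, -1.2005, -0.295918)  len=0.6379
  (v18,v2,v0) [-++] → (1.86932, -1.2005, -0.295918)–(2.38185, -1.2005, 0)  len=0.5918

Chained into 2 loop(s):
  loop 1: 8 segments, perimeter = 4.3567
  loop 2: 6 segments, perimeter = 3.6893
Total perimeter = 8.046


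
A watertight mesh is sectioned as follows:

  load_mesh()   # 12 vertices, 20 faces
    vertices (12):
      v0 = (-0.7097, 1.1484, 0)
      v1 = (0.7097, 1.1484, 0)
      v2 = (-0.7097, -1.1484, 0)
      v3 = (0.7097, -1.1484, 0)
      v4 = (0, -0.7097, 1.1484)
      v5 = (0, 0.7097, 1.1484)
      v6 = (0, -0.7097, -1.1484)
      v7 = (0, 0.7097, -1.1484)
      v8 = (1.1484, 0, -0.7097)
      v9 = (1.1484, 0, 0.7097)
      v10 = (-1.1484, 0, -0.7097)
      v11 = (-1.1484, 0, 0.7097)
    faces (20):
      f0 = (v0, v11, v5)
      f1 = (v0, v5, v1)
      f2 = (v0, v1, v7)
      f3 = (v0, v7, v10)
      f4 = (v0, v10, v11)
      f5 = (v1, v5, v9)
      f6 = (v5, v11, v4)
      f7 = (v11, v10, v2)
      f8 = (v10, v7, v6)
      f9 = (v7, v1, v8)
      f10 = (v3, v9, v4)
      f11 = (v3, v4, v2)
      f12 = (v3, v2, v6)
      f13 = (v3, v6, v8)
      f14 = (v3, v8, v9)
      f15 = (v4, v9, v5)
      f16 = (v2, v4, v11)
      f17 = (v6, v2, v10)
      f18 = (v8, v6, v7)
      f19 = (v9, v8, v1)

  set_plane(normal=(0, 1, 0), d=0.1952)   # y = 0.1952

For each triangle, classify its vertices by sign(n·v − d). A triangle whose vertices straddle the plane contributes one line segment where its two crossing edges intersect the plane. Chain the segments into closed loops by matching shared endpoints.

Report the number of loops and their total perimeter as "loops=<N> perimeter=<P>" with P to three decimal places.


loops=1 perimeter=7.286

Straddling triangles (10 of 20):
  (v0,v11,v5) [+-+] → (-1.07383, 0.1952, 0.589068)–(-0.832537, 0.1952, 0.830363)  len=0.3412
  (v0,v7,v10) [++-] → (-0.832537, 0.1952, -0.830363)–(-1.07383, 0.1952, -0.589068)  len=0.3412
  (v0,v10,v11) [+--] → (-1.07383, 0.1952, -0.589068)–(-1.07383, 0.1952, 0.589068)  len=1.1781
  (v1,v5,v9) [++-] → (0.832537, 0.1952, 0.830363)–(1.07383, 0.1952, 0.589068)  len=0.3412
  (v5,v11,v4) [+--] → (-0.832537, 0.1952, 0.830363)–(0, 0.1952, 1.1484)  len=0.8912
  (v10,v7,v6) [-+-] → (-0.832537, 0.1952, -0.830363)–(0, 0.1952, -1.1484)  len=0.8912
  (v7,v1,v8) [++-] → (1.07383, 0.1952, -0.589068)–(0.832537, 0.1952, -0.830363)  len=0.3412
  (v4,v9,v5) [--+] → (0.832537, 0.1952, 0.830363)–(0, 0.1952, 1.1484)  len=0.8912
  (v8,v6,v7) [--+] → (0, 0.1952, -1.1484)–(0.832537, 0.1952, -0.830363)  len=0.8912
  (v9,v8,v1) [--+] → (1.07383, 0.1952, -0.589068)–(1.07383, 0.1952, 0.589068)  len=1.1781

Chained into 1 loop(s):
  loop 1: 10 segments, perimeter = 7.2861
Total perimeter = 7.286


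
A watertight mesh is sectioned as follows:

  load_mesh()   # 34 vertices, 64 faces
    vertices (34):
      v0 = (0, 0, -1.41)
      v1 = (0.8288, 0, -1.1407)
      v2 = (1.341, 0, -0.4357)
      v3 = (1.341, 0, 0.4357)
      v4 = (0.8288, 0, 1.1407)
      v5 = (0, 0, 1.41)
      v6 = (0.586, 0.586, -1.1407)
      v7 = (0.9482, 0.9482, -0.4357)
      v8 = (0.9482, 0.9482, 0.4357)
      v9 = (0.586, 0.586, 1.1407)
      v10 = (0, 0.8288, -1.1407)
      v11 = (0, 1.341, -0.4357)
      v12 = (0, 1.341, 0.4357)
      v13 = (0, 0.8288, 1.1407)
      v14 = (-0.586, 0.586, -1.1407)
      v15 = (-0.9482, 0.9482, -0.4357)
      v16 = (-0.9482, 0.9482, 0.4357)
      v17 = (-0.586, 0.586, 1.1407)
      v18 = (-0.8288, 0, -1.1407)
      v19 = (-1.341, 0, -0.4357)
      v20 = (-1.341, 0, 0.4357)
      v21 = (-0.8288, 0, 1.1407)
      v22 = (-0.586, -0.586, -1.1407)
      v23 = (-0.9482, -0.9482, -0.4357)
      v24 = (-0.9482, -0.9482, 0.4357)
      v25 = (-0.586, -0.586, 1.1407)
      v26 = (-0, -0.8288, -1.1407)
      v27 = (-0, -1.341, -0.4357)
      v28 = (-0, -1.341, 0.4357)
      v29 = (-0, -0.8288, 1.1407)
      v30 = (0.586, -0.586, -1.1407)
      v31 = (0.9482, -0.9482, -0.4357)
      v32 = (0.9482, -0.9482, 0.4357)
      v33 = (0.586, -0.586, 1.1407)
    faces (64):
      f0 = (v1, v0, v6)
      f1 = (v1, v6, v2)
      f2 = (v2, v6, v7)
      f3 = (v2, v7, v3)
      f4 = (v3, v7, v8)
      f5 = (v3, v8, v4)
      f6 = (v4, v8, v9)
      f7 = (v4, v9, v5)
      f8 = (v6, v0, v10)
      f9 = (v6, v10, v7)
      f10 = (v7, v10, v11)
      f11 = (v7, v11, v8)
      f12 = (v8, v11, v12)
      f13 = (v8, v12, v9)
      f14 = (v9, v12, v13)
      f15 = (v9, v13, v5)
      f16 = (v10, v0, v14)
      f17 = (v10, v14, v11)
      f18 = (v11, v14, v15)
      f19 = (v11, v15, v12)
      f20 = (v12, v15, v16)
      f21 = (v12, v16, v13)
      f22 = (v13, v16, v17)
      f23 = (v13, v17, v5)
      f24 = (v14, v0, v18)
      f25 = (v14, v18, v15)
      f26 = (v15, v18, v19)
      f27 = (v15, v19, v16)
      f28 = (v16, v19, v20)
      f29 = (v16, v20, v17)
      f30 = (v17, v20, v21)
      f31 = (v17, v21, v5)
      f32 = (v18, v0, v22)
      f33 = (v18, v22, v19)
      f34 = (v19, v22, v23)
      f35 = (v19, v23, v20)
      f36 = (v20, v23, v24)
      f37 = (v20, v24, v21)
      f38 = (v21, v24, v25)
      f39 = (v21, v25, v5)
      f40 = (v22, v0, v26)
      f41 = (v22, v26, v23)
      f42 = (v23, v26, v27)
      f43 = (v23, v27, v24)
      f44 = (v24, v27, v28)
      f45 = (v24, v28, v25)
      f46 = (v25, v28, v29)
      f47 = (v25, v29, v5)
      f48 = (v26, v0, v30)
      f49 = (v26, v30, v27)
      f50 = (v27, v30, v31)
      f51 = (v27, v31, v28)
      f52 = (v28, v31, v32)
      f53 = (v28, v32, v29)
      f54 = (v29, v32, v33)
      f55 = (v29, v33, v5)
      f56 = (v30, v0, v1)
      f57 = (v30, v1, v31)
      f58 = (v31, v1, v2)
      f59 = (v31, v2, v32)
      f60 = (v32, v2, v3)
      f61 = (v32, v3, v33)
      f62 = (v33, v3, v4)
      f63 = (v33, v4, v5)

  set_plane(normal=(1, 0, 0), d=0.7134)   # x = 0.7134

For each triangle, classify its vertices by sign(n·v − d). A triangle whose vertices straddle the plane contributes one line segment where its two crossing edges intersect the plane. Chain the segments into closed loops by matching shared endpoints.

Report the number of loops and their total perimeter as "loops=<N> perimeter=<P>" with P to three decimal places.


Straddling triangles (20 of 64):
  (v1,v0,v6) [+--] → (0.7134, 0, -1.1782)–(0.7134, 0.278519, -1.1407)  len=0.2810
  (v1,v6,v2) [+-+] → (0.7134, 0.278519, -1.1407)–(0.7134, 0.487117, -1.02174)  len=0.2401
  (v2,v6,v7) [+-+] → (0.7134, 0.487117, -1.02174)–(0.7134, 0.7134, -0.892724)  len=0.2605
  (v4,v8,v9) [++-] → (0.7134, 0.7134, 0.892724)–(0.7134, 0.278519, 1.1407)  len=0.5006
  (v4,v9,v5) [+--] → (0.7134, 0.278519, 1.1407)–(0.7134, 0, 1.1782)  len=0.2810
  (v6,v10,v7) [--+] → (0.7134, 0.918633, -0.610277)–(0.7134, 0.7134, -0.892724)  len=0.3491
  (v7,v10,v11) [+--] → (0.7134, 0.918633, -0.610277)–(0.7134, 1.04547, -0.4357)  len=0.2158
  (v7,v11,v8) [+-+] → (0.7134, 1.04547, -0.4357)–(0.7134, 1.04547, 0.219918)  len=0.6556
  (v8,v11,v12) [+--] → (0.7134, 1.04547, 0.219918)–(0.7134, 1.04547, 0.4357)  len=0.2158
  (v8,v12,v9) [+--] → (0.7134, 1.04547, 0.4357)–(0.7134, 0.7134, 0.892724)  len=0.5649
  (v27,v30,v31) [--+] → (0.7134, -0.7134, -0.892724)–(0.7134, -1.04547, -0.4357)  len=0.5649
  (v27,v31,v28) [-+-] → (0.7134, -1.04547, -0.4357)–(0.7134, -1.04547, -0.219918)  len=0.2158
  (v28,v31,v32) [-++] → (0.7134, -1.04547, -0.219918)–(0.7134, -1.04547, 0.4357)  len=0.6556
  (v28,v32,v29) [-+-] → (0.7134, -1.04547, 0.4357)–(0.7134, -0.918633, 0.610277)  len=0.2158
  (v29,v32,v33) [-+-] → (0.7134, -0.918633, 0.610277)–(0.7134, -0.7134, 0.892724)  len=0.3491
  (v30,v0,v1) [--+] → (0.7134, 0, -1.1782)–(0.7134, -0.278519, -1.1407)  len=0.2810
  (v30,v1,v31) [-++] → (0.7134, -0.278519, -1.1407)–(0.7134, -0.7134, -0.892724)  len=0.5006
  (v32,v3,v33) [++-] → (0.7134, -0.487117, 1.02174)–(0.7134, -0.7134, 0.892724)  len=0.2605
  (v33,v3,v4) [-++] → (0.7134, -0.487117, 1.02174)–(0.7134, -0.278519, 1.1407)  len=0.2401
  (v33,v4,v5) [-+-] → (0.7134, -0.278519, 1.1407)–(0.7134, 0, 1.1782)  len=0.2810

Chained into 1 loop(s):
  loop 1: 20 segments, perimeter = 7.1291
Total perimeter = 7.129

loops=1 perimeter=7.129


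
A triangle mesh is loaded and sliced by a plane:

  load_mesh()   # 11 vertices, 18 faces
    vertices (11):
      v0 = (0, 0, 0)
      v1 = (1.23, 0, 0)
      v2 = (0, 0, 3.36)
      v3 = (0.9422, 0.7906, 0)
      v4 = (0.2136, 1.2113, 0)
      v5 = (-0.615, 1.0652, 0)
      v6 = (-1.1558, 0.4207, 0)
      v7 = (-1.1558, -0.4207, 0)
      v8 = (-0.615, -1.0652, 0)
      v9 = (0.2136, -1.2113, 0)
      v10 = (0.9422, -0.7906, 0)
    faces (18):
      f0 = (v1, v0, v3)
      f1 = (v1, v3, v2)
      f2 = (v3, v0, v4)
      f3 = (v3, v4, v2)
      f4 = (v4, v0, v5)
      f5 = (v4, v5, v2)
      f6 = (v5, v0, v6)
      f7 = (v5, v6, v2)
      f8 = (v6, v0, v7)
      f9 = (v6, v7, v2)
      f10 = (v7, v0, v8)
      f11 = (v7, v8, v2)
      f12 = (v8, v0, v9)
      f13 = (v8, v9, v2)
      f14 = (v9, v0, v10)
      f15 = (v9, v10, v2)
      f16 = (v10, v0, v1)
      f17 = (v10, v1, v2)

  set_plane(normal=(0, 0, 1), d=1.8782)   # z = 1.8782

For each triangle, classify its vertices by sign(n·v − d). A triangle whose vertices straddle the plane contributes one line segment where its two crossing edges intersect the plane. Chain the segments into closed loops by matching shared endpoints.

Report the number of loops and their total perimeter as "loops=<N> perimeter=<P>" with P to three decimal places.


Straddling triangles (9 of 18):
  (v1,v3,v2) [--+] → (0.415521, 0.348664, 1.8782)–(0.542445, 0, 1.8782)  len=0.3710
  (v3,v4,v2) [--+] → (0.0942001, 0.534198, 1.8782)–(0.415521, 0.348664, 1.8782)  len=0.3710
  (v4,v5,v2) [--+] → (-0.271222, 0.469766, 1.8782)–(0.0942001, 0.534198, 1.8782)  len=0.3711
  (v5,v6,v2) [--+] → (-0.509722, 0.185534, 1.8782)–(-0.271222, 0.469766, 1.8782)  len=0.3710
  (v6,v7,v2) [--+] → (-0.509722, -0.185534, 1.8782)–(-0.509722, 0.185534, 1.8782)  len=0.3711
  (v7,v8,v2) [--+] → (-0.271222, -0.469766, 1.8782)–(-0.509722, -0.185534, 1.8782)  len=0.3710
  (v8,v9,v2) [--+] → (0.0942001, -0.534198, 1.8782)–(-0.271222, -0.469766, 1.8782)  len=0.3711
  (v9,v10,v2) [--+] → (0.415521, -0.348664, 1.8782)–(0.0942001, -0.534198, 1.8782)  len=0.3710
  (v10,v1,v2) [--+] → (0.542445, 0, 1.8782)–(0.415521, -0.348664, 1.8782)  len=0.3710

Chained into 1 loop(s):
  loop 1: 9 segments, perimeter = 3.3394
Total perimeter = 3.339

loops=1 perimeter=3.339


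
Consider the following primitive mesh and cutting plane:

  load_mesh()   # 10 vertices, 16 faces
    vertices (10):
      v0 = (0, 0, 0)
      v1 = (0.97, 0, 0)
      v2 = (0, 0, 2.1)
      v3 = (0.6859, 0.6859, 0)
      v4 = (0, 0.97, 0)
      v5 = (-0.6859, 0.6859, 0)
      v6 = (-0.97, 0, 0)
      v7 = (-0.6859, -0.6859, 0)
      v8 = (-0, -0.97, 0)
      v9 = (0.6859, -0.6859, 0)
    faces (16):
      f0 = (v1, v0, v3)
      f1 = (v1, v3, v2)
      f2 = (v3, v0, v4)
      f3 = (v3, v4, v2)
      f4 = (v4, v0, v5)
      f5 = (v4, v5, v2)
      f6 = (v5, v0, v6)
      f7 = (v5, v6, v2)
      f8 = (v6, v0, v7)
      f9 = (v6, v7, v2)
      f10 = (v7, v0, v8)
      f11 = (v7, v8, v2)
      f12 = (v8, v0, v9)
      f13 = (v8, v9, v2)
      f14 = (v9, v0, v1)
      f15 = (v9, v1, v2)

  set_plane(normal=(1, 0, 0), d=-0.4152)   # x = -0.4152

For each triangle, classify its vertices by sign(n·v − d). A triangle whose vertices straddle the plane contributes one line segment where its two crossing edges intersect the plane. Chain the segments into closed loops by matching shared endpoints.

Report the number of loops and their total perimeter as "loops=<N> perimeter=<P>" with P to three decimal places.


loops=1 perimeter=4.537

Straddling triangles (8 of 16):
  (v4,v0,v5) [++-] → (-0.4152, 0.4152, 0)–(-0.4152, 0.798024, 0)  len=0.3828
  (v4,v5,v2) [+-+] → (-0.4152, 0.798024, 0)–(-0.4152, 0.4152, 0.828794)  len=0.9129
  (v5,v0,v6) [-+-] → (-0.4152, 0.4152, 0)–(-0.4152, 0, 0)  len=0.4152
  (v5,v6,v2) [--+] → (-0.4152, 0, 1.20111)–(-0.4152, 0.4152, 0.828794)  len=0.5577
  (v6,v0,v7) [-+-] → (-0.4152, 0, 0)–(-0.4152, -0.4152, 0)  len=0.4152
  (v6,v7,v2) [--+] → (-0.4152, -0.4152, 0.828794)–(-0.4152, 0, 1.20111)  len=0.5577
  (v7,v0,v8) [-++] → (-0.4152, -0.4152, 0)–(-0.4152, -0.798024, 0)  len=0.3828
  (v7,v8,v2) [-++] → (-0.4152, -0.798024, 0)–(-0.4152, -0.4152, 0.828794)  len=0.9129

Chained into 1 loop(s):
  loop 1: 8 segments, perimeter = 4.5373
Total perimeter = 4.537


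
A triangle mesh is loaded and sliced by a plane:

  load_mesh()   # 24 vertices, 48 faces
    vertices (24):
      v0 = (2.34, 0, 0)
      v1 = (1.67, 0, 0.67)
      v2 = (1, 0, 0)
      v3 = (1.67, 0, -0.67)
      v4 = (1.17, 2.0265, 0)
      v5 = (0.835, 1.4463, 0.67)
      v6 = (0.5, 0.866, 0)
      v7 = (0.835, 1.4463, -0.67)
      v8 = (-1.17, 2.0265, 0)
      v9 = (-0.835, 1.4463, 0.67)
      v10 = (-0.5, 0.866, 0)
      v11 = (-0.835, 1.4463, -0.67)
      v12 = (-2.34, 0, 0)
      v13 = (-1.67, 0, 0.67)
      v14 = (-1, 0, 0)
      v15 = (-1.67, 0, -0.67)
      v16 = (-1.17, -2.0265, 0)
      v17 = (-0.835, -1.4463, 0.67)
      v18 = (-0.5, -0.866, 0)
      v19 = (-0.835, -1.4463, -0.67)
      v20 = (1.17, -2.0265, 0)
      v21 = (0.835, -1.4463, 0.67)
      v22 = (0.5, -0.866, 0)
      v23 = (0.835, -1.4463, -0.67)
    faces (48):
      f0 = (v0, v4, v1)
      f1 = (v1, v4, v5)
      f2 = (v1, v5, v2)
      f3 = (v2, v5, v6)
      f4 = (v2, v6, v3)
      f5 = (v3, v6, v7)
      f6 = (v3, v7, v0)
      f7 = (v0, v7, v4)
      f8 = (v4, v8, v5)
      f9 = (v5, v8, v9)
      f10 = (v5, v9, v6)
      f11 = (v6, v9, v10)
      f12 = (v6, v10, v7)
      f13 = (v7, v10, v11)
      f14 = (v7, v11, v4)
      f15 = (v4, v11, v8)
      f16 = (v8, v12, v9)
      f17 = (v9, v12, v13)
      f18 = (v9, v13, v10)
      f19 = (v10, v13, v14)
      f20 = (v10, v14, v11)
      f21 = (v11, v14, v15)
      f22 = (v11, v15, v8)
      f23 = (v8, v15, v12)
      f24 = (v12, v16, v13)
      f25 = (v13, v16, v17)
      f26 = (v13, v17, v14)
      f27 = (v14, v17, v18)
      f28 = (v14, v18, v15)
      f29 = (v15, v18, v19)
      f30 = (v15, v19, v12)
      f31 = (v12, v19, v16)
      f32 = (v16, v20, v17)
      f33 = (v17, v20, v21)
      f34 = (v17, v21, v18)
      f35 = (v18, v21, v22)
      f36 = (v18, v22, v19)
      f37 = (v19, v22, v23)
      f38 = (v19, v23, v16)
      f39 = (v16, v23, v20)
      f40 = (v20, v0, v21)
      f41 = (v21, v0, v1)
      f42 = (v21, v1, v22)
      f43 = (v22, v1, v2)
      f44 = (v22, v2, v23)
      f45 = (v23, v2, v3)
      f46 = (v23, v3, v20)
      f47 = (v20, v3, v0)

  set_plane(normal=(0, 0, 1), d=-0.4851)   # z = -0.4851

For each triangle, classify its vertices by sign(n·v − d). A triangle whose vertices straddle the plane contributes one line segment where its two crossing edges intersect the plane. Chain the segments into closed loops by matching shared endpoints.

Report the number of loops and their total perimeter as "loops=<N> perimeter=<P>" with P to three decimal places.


loops=2 perimeter=20.040

Straddling triangles (24 of 48):
  (v2,v6,v3) [++-] → (1.34711, 0.23899, -0.4851)–(1.4851, 0, -0.4851)  len=0.2760
  (v3,v6,v7) [-+-] → (1.34711, 0.23899, -0.4851)–(0.74255, 1.28615, -0.4851)  len=1.2092
  (v3,v7,v0) [--+] → (1.25034, 1.04716, -0.4851)–(1.8549, 0, -0.4851)  len=1.2092
  (v0,v7,v4) [+-+] → (1.25034, 1.04716, -0.4851)–(0.92745, 1.60642, -0.4851)  len=0.6458
  (v6,v10,v7) [++-] → (0.46658, 1.28615, -0.4851)–(0.74255, 1.28615, -0.4851)  len=0.2760
  (v7,v10,v11) [-+-] → (0.46658, 1.28615, -0.4851)–(-0.74255, 1.28615, -0.4851)  len=1.2091
  (v7,v11,v4) [--+] → (-0.28168, 1.60642, -0.4851)–(0.92745, 1.60642, -0.4851)  len=1.2091
  (v4,v11,v8) [+-+] → (-0.28168, 1.60642, -0.4851)–(-0.92745, 1.60642, -0.4851)  len=0.6458
  (v10,v14,v11) [++-] → (-0.880535, 1.04716, -0.4851)–(-0.74255, 1.28615, -0.4851)  len=0.2760
  (v11,v14,v15) [-+-] → (-0.880535, 1.04716, -0.4851)–(-1.4851, 0, -0.4851)  len=1.2092
  (v11,v15,v8) [--+] → (-1.53201, 0.559254, -0.4851)–(-0.92745, 1.60642, -0.4851)  len=1.2092
  (v8,v15,v12) [+-+] → (-1.53201, 0.559254, -0.4851)–(-1.8549, 0, -0.4851)  len=0.6458
  (v14,v18,v15) [++-] → (-1.34711, -0.23899, -0.4851)–(-1.4851, 0, -0.4851)  len=0.2760
  (v15,v18,v19) [-+-] → (-1.34711, -0.23899, -0.4851)–(-0.74255, -1.28615, -0.4851)  len=1.2092
  (v15,v19,v12) [--+] → (-1.25034, -1.04716, -0.4851)–(-1.8549, 0, -0.4851)  len=1.2092
  (v12,v19,v16) [+-+] → (-1.25034, -1.04716, -0.4851)–(-0.92745, -1.60642, -0.4851)  len=0.6458
  (v18,v22,v19) [++-] → (-0.46658, -1.28615, -0.4851)–(-0.74255, -1.28615, -0.4851)  len=0.2760
  (v19,v22,v23) [-+-] → (-0.46658, -1.28615, -0.4851)–(0.74255, -1.28615, -0.4851)  len=1.2091
  (v19,v23,v16) [--+] → (0.28168, -1.60642, -0.4851)–(-0.92745, -1.60642, -0.4851)  len=1.2091
  (v16,v23,v20) [+-+] → (0.28168, -1.60642, -0.4851)–(0.92745, -1.60642, -0.4851)  len=0.6458
  (v22,v2,v23) [++-] → (0.880535, -1.04716, -0.4851)–(0.74255, -1.28615, -0.4851)  len=0.2760
  (v23,v2,v3) [-+-] → (0.880535, -1.04716, -0.4851)–(1.4851, 0, -0.4851)  len=1.2092
  (v23,v3,v20) [--+] → (1.53201, -0.559254, -0.4851)–(0.92745, -1.60642, -0.4851)  len=1.2092
  (v20,v3,v0) [+-+] → (1.53201, -0.559254, -0.4851)–(1.8549, 0, -0.4851)  len=0.6458

Chained into 2 loop(s):
  loop 1: 12 segments, perimeter = 8.9107
  loop 2: 12 segments, perimeter = 11.1295
Total perimeter = 20.040


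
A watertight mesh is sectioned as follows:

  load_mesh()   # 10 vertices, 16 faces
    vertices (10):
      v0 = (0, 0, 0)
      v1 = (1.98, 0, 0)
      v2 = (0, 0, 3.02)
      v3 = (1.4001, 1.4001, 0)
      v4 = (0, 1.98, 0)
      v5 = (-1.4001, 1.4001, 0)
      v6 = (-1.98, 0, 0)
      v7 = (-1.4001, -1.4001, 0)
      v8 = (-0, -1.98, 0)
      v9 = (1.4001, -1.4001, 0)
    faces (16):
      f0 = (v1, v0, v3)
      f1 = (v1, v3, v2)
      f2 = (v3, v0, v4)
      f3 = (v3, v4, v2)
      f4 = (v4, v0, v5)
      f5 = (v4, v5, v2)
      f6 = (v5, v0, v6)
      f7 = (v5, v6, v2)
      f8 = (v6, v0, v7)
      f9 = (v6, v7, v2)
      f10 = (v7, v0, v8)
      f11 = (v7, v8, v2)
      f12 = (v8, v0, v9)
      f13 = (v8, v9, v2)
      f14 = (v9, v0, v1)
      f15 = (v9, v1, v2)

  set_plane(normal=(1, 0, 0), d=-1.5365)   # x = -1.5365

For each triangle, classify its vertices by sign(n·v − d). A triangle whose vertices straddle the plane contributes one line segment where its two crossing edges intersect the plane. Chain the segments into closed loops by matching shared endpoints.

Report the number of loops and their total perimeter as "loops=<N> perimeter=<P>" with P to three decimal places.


Straddling triangles (4 of 16):
  (v5,v0,v6) [++-] → (-1.5365, 0, 0)–(-1.5365, 1.07078, 0)  len=1.0708
  (v5,v6,v2) [+-+] → (-1.5365, 1.07078, 0)–(-1.5365, 0, 0.676449)  len=1.2666
  (v6,v0,v7) [-++] → (-1.5365, 0, 0)–(-1.5365, -1.07078, 0)  len=1.0708
  (v6,v7,v2) [-++] → (-1.5365, -1.07078, 0)–(-1.5365, 0, 0.676449)  len=1.2666

Chained into 1 loop(s):
  loop 1: 4 segments, perimeter = 4.6747
Total perimeter = 4.675

loops=1 perimeter=4.675


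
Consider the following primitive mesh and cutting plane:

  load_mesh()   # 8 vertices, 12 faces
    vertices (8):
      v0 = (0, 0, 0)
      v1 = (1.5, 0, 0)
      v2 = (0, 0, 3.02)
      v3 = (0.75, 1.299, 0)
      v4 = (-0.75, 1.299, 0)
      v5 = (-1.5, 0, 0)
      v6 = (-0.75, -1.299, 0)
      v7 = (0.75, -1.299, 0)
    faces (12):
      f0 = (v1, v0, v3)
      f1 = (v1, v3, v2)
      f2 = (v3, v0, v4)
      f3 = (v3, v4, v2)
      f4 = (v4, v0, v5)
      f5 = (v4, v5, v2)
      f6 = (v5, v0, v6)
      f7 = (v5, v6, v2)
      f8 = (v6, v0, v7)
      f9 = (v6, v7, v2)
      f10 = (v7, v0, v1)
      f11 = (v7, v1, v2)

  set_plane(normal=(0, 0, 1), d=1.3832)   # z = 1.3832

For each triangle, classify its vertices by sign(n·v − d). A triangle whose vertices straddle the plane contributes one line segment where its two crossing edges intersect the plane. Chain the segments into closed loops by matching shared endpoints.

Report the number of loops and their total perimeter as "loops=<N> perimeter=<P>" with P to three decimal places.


Straddling triangles (6 of 12):
  (v1,v3,v2) [--+] → (0.40649, 0.704041, 1.3832)–(0.81298, 0, 1.3832)  len=0.8130
  (v3,v4,v2) [--+] → (-0.40649, 0.704041, 1.3832)–(0.40649, 0.704041, 1.3832)  len=0.8130
  (v4,v5,v2) [--+] → (-0.81298, 0, 1.3832)–(-0.40649, 0.704041, 1.3832)  len=0.8130
  (v5,v6,v2) [--+] → (-0.40649, -0.704041, 1.3832)–(-0.81298, 0, 1.3832)  len=0.8130
  (v6,v7,v2) [--+] → (0.40649, -0.704041, 1.3832)–(-0.40649, -0.704041, 1.3832)  len=0.8130
  (v7,v1,v2) [--+] → (0.81298, 0, 1.3832)–(0.40649, -0.704041, 1.3832)  len=0.8130

Chained into 1 loop(s):
  loop 1: 6 segments, perimeter = 4.8778
Total perimeter = 4.878

loops=1 perimeter=4.878


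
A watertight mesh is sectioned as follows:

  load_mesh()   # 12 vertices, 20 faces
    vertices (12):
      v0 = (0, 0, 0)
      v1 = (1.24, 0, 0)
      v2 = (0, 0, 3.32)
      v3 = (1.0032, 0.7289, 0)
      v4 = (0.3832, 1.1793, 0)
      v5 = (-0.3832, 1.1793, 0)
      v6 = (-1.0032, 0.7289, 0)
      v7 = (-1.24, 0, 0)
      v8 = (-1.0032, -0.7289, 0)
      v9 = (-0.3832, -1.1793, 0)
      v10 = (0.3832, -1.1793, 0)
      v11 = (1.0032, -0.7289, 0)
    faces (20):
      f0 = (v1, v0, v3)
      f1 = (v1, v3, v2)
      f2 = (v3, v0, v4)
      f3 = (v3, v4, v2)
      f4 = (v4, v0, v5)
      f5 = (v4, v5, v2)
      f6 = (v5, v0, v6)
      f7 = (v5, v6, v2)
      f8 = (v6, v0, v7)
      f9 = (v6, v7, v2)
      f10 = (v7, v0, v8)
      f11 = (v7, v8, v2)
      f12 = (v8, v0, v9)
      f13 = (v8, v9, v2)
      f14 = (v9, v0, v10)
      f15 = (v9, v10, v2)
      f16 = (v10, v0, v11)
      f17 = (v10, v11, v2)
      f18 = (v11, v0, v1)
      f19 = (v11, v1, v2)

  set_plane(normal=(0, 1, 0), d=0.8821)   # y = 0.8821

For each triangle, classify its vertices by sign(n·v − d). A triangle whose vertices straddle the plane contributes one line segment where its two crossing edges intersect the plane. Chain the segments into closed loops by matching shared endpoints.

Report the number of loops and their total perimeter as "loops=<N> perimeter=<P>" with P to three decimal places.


loops=1 perimeter=4.113

Straddling triangles (6 of 20):
  (v3,v0,v4) [--+] → (0.286628, 0.8821, 0)–(0.792312, 0.8821, 0)  len=0.5057
  (v3,v4,v2) [-+-] → (0.792312, 0.8821, 0)–(0.286628, 0.8821, 0.836686)  len=0.9776
  (v4,v0,v5) [+-+] → (0.286628, 0.8821, 0)–(-0.286628, 0.8821, 0)  len=0.5733
  (v4,v5,v2) [++-] → (-0.286628, 0.8821, 0.836686)–(0.286628, 0.8821, 0.836686)  len=0.5733
  (v5,v0,v6) [+--] → (-0.286628, 0.8821, 0)–(-0.792312, 0.8821, 0)  len=0.5057
  (v5,v6,v2) [+--] → (-0.792312, 0.8821, 0)–(-0.286628, 0.8821, 0.836686)  len=0.9776

Chained into 1 loop(s):
  loop 1: 6 segments, perimeter = 4.1131
Total perimeter = 4.113


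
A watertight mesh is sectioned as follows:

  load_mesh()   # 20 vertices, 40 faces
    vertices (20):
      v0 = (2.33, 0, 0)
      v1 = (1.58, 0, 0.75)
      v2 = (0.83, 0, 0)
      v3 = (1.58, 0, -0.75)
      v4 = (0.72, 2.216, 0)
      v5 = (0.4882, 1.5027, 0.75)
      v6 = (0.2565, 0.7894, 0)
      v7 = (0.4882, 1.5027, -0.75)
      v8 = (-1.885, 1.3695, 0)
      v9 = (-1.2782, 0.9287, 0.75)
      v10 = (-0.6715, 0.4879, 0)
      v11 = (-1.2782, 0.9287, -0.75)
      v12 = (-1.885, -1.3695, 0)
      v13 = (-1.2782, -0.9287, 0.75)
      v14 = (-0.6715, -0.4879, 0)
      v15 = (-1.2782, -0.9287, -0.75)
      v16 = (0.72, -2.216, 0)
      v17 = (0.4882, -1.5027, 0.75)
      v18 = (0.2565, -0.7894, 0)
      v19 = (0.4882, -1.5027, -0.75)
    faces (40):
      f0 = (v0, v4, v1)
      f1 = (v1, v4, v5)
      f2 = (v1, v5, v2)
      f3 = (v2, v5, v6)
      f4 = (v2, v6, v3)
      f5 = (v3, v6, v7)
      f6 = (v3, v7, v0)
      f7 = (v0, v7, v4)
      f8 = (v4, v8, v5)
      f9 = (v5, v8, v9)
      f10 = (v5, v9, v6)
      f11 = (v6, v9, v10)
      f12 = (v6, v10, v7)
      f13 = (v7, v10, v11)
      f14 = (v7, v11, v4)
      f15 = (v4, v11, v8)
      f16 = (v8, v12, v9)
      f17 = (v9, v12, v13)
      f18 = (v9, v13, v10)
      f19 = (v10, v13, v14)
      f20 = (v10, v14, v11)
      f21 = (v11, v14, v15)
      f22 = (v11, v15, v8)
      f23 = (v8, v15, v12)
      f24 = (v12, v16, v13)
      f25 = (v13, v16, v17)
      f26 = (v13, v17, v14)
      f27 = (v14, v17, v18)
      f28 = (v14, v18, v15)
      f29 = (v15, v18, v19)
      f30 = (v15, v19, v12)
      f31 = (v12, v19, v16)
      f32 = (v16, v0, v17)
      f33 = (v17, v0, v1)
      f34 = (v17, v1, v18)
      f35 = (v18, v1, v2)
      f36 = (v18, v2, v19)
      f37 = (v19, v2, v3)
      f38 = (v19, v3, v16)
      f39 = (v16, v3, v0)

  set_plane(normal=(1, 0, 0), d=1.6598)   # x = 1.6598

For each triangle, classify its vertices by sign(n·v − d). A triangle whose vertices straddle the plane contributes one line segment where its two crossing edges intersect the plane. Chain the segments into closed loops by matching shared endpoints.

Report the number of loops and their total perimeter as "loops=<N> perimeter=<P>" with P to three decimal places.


loops=1 perimeter=4.561

Straddling triangles (6 of 40):
  (v0,v4,v1) [+--] → (1.6598, 0.922462, 0)–(1.6598, 0, 0.6702)  len=1.1402
  (v3,v7,v0) [--+] → (1.6598, 0.546807, -0.272912)–(1.6598, 0, -0.6702)  len=0.6759
  (v0,v7,v4) [+--] → (1.6598, 0.546807, -0.272912)–(1.6598, 0.922462, 0)  len=0.4643
  (v16,v0,v17) [-+-] → (1.6598, -0.922462, 0)–(1.6598, -0.546807, 0.272912)  len=0.4643
  (v17,v0,v1) [-+-] → (1.6598, -0.546807, 0.272912)–(1.6598, 0, 0.6702)  len=0.6759
  (v16,v3,v0) [--+] → (1.6598, 0, -0.6702)–(1.6598, -0.922462, 0)  len=1.1402

Chained into 1 loop(s):
  loop 1: 6 segments, perimeter = 4.5609
Total perimeter = 4.561


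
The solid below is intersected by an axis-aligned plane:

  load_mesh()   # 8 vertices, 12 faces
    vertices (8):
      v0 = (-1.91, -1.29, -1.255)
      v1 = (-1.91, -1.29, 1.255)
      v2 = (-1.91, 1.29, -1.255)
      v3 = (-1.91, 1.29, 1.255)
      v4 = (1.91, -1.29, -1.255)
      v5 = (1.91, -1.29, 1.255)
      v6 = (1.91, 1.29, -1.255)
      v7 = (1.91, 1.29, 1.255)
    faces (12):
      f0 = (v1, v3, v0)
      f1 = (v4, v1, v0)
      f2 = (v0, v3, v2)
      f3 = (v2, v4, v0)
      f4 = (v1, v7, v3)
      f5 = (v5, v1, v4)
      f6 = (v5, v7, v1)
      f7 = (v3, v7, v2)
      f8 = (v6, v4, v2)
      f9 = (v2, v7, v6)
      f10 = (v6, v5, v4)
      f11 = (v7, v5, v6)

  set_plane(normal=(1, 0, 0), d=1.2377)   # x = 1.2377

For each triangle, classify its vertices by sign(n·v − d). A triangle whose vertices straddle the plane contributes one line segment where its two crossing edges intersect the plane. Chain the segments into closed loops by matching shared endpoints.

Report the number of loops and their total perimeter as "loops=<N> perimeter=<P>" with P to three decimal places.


Straddling triangles (8 of 12):
  (v4,v1,v0) [+--] → (1.2377, -1.29, -0.813253)–(1.2377, -1.29, -1.255)  len=0.4417
  (v2,v4,v0) [-+-] → (1.2377, -0.835934, -1.255)–(1.2377, -1.29, -1.255)  len=0.4541
  (v1,v7,v3) [-+-] → (1.2377, 0.835934, 1.255)–(1.2377, 1.29, 1.255)  len=0.4541
  (v5,v1,v4) [+-+] → (1.2377, -1.29, 1.255)–(1.2377, -1.29, -0.813253)  len=2.0683
  (v5,v7,v1) [++-] → (1.2377, 0.835934, 1.255)–(1.2377, -1.29, 1.255)  len=2.1259
  (v3,v7,v2) [-+-] → (1.2377, 1.29, 1.255)–(1.2377, 1.29, 0.813253)  len=0.4417
  (v6,v4,v2) [++-] → (1.2377, -0.835934, -1.255)–(1.2377, 1.29, -1.255)  len=2.1259
  (v2,v7,v6) [-++] → (1.2377, 1.29, 0.813253)–(1.2377, 1.29, -1.255)  len=2.0683

Chained into 1 loop(s):
  loop 1: 8 segments, perimeter = 10.1800
Total perimeter = 10.180

loops=1 perimeter=10.180
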